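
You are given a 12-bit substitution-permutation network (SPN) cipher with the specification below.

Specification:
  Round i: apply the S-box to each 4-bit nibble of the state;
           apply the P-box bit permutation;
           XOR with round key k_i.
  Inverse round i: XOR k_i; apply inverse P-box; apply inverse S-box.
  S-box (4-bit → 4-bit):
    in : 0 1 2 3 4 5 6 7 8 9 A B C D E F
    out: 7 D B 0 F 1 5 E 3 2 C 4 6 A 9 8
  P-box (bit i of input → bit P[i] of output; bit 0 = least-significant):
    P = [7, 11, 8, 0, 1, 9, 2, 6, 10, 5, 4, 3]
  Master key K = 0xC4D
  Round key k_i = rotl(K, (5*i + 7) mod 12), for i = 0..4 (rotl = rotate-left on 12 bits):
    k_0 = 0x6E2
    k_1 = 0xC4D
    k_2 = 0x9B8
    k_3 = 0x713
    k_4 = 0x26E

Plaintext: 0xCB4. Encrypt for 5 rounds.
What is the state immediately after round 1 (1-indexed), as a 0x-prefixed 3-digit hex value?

s_0 = plaintext = 0xCB4
s_1 = Round(s_0, k_0) = 0xF57
s_2 = Round(s_1, k_1) = 0x546
s_3 = Round(s_2, k_2) = 0xE7E
s_4 = Round(s_3, k_3) = 0x1DE
s_5 = Round(s_4, k_4) = 0x4B7

0xF57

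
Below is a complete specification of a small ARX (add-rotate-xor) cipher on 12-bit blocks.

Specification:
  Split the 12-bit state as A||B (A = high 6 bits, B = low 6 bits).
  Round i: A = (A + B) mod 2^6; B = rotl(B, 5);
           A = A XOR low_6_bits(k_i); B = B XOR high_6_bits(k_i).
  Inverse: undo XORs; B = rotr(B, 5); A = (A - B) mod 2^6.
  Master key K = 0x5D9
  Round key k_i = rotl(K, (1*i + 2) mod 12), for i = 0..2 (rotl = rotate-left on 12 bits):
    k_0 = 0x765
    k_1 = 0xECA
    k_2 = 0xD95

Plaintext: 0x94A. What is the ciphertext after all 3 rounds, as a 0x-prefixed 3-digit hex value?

s_0 = plaintext = 0x94A
s_1 = Round(s_0, k_0) = 0x298
s_2 = Round(s_1, k_1) = 0xA37
s_3 = Round(s_2, k_2) = 0x28D

0x28D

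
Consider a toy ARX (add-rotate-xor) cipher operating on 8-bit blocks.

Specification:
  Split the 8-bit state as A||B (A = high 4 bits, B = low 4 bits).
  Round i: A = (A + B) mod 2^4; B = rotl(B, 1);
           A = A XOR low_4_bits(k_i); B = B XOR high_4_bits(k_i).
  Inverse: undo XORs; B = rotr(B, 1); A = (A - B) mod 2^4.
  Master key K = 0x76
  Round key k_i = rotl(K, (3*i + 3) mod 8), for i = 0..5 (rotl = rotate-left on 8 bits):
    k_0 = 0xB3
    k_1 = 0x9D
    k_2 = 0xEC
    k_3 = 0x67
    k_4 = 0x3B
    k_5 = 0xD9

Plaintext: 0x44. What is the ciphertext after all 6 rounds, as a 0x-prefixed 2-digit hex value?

0xBA

s_0 = plaintext = 0x44
s_1 = Round(s_0, k_0) = 0xB3
s_2 = Round(s_1, k_1) = 0x3F
s_3 = Round(s_2, k_2) = 0xE1
s_4 = Round(s_3, k_3) = 0x84
s_5 = Round(s_4, k_4) = 0x7B
s_6 = Round(s_5, k_5) = 0xBA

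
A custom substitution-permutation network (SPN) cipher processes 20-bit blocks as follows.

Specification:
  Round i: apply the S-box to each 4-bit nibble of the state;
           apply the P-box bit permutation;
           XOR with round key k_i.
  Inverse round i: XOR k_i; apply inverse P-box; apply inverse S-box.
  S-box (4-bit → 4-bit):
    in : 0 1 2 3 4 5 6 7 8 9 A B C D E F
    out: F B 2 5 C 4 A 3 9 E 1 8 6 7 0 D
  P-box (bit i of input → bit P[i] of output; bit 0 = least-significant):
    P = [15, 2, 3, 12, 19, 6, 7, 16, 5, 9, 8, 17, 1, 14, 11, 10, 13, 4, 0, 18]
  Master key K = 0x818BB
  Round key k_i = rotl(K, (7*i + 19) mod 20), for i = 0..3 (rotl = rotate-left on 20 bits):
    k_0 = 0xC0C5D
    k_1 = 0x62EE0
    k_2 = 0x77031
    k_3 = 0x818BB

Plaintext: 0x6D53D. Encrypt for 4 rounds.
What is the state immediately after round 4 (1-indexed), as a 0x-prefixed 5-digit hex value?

0x5F896

s_0 = plaintext = 0x6D53D
s_1 = Round(s_0, k_0) = 0x0C5C3
s_2 = Round(s_1, k_1) = 0x2C739
s_3 = Round(s_2, k_2) = 0xF2A8D
s_4 = Round(s_3, k_3) = 0x5F896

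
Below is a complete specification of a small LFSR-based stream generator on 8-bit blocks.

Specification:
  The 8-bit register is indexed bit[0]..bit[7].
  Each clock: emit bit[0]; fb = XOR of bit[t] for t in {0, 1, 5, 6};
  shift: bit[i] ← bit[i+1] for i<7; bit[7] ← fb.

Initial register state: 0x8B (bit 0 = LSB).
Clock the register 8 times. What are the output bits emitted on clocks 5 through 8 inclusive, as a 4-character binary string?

reg_0 = 0x8B
clock 1: out=1, reg = 0x45
clock 2: out=1, reg = 0x22
clock 3: out=0, reg = 0x11
clock 4: out=1, reg = 0x88
clock 5: out=0, reg = 0x44
clock 6: out=0, reg = 0xA2
clock 7: out=0, reg = 0x51
clock 8: out=1, reg = 0x28

0001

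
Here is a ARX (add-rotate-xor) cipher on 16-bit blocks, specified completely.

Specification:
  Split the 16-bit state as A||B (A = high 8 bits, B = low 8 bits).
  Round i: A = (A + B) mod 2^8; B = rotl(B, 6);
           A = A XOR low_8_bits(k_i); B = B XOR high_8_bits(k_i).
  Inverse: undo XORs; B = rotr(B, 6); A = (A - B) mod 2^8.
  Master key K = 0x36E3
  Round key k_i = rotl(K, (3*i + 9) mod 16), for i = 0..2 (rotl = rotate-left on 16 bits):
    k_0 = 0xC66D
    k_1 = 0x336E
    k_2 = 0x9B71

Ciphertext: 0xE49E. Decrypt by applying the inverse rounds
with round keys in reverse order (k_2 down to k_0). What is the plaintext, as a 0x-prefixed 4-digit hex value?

s_0 = ciphertext = 0xE49E
s_1 = InvRound(s_0, k_2) = 0x8114
s_2 = InvRound(s_1, k_1) = 0x539C
s_3 = InvRound(s_2, k_0) = 0xD569

0xD569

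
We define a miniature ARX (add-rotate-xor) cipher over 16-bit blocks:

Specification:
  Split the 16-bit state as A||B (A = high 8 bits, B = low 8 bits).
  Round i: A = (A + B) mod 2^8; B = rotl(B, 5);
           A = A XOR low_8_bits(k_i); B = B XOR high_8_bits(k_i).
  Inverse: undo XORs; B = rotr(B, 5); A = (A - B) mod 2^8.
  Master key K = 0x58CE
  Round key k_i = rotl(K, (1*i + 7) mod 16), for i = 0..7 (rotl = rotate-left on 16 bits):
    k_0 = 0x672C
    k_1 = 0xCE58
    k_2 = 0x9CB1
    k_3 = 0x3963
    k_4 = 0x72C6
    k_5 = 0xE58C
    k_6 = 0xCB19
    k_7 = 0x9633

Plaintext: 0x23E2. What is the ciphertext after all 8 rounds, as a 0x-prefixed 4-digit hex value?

s_0 = plaintext = 0x23E2
s_1 = Round(s_0, k_0) = 0x293B
s_2 = Round(s_1, k_1) = 0x3CA9
s_3 = Round(s_2, k_2) = 0x54A9
s_4 = Round(s_3, k_3) = 0x9E0C
s_5 = Round(s_4, k_4) = 0x6CF3
s_6 = Round(s_5, k_5) = 0xD39B
s_7 = Round(s_6, k_6) = 0x77B8
s_8 = Round(s_7, k_7) = 0x1C81

0x1C81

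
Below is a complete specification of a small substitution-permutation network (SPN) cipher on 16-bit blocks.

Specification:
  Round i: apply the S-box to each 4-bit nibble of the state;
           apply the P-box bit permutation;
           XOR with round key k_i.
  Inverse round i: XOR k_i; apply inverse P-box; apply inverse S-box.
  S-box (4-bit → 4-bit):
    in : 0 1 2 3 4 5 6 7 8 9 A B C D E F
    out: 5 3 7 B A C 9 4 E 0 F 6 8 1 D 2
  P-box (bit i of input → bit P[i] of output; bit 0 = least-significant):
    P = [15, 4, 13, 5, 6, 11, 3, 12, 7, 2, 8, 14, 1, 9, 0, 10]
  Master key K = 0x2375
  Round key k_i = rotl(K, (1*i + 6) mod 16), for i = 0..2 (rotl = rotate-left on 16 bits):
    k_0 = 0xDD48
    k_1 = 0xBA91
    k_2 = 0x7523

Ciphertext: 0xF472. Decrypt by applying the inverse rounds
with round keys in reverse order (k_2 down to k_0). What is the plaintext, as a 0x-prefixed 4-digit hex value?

0x7F3F

s_0 = ciphertext = 0xF472
s_1 = InvRound(s_0, k_2) = 0x77D1
s_2 = InvRound(s_1, k_1) = 0xC51D
s_3 = InvRound(s_2, k_0) = 0x7F3F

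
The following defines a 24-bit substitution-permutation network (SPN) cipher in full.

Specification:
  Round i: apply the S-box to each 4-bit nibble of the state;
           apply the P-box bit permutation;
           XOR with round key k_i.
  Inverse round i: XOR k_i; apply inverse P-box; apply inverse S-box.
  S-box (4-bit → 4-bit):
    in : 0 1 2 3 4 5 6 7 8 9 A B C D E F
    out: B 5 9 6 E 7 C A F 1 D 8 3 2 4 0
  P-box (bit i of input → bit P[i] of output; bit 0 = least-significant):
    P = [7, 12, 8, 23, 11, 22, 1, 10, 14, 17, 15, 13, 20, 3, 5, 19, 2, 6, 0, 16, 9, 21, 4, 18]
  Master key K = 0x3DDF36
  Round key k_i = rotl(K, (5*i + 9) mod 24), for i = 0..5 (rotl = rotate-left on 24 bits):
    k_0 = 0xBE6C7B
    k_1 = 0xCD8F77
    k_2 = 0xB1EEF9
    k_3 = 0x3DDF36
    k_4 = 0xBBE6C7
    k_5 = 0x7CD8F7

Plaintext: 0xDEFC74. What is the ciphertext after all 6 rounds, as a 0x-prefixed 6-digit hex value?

0x611B6C

s_0 = plaintext = 0xDEFC74
s_1 = Round(s_0, k_0) = 0x5C397A
s_2 = Round(s_1, k_1) = 0x2DC88B
s_3 = Round(s_2, k_2) = 0x6700B3
s_4 = Round(s_3, k_3) = 0x22AA6E
s_5 = Round(s_4, k_4) = 0xA601E1
s_6 = Round(s_5, k_5) = 0x611B6C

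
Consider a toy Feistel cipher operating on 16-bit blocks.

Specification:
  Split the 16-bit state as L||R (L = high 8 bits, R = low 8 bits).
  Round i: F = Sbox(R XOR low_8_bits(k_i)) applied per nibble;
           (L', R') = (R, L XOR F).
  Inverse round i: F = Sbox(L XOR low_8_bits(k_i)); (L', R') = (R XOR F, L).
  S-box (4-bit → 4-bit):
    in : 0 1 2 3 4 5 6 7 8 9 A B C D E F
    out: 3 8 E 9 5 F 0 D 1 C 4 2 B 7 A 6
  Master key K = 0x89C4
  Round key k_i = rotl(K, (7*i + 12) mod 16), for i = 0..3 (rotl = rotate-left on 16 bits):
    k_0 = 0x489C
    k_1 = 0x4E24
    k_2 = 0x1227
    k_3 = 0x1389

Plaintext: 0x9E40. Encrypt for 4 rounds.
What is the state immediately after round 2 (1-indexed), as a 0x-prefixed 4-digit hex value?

0xE5F8

s_0 = plaintext = 0x9E40
s_1 = Round(s_0, k_0) = 0x40E5
s_2 = Round(s_1, k_1) = 0xE5F8
s_3 = Round(s_2, k_2) = 0xF893
s_4 = Round(s_3, k_3) = 0x937C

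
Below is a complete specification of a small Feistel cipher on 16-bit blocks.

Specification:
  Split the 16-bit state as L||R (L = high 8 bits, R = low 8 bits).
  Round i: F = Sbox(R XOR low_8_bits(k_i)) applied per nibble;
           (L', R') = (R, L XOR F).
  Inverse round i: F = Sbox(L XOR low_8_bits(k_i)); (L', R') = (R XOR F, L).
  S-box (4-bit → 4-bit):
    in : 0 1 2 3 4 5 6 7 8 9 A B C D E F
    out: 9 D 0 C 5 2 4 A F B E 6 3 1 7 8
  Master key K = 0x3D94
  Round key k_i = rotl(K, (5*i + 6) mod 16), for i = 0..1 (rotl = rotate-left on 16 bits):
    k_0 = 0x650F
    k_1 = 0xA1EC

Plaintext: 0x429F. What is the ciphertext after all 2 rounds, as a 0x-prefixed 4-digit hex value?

0xFB45

s_0 = plaintext = 0x429F
s_1 = Round(s_0, k_0) = 0x9FFB
s_2 = Round(s_1, k_1) = 0xFB45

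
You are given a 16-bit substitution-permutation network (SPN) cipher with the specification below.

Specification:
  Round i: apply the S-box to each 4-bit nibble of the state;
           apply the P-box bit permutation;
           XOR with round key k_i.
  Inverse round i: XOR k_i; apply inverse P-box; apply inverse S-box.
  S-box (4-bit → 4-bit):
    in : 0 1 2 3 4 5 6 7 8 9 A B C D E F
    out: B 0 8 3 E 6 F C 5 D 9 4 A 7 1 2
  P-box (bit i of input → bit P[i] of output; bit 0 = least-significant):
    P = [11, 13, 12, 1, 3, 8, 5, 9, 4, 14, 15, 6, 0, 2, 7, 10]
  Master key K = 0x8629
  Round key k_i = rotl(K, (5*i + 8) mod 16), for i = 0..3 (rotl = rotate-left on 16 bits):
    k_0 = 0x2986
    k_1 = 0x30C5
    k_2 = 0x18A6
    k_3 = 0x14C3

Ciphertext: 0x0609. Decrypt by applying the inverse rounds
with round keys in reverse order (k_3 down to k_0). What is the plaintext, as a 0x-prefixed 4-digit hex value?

0x6C36

s_0 = ciphertext = 0x0609
s_1 = InvRound(s_0, k_3) = 0xB2A7
s_2 = InvRound(s_1, k_2) = 0xEB23
s_3 = InvRound(s_2, k_1) = 0x5449
s_4 = InvRound(s_3, k_0) = 0x6C36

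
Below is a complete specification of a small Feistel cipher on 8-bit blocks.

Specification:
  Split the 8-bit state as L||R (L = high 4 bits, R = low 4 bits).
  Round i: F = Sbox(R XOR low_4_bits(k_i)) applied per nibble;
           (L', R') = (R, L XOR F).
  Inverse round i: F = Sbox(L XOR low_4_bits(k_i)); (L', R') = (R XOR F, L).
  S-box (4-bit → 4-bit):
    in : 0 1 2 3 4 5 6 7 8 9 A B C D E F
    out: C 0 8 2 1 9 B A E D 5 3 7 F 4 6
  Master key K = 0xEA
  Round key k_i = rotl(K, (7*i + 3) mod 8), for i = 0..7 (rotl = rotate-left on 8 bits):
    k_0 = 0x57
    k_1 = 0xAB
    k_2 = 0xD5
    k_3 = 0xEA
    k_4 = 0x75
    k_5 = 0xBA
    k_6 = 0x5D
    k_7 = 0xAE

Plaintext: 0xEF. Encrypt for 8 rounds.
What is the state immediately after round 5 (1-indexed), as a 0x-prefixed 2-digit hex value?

s_0 = plaintext = 0xEF
s_1 = Round(s_0, k_0) = 0xF0
s_2 = Round(s_1, k_1) = 0x0C
s_3 = Round(s_2, k_2) = 0xCD
s_4 = Round(s_3, k_3) = 0xD6
s_5 = Round(s_4, k_4) = 0x6F
s_6 = Round(s_5, k_5) = 0xFF
s_7 = Round(s_6, k_6) = 0xF7
s_8 = Round(s_7, k_7) = 0x72

0x6F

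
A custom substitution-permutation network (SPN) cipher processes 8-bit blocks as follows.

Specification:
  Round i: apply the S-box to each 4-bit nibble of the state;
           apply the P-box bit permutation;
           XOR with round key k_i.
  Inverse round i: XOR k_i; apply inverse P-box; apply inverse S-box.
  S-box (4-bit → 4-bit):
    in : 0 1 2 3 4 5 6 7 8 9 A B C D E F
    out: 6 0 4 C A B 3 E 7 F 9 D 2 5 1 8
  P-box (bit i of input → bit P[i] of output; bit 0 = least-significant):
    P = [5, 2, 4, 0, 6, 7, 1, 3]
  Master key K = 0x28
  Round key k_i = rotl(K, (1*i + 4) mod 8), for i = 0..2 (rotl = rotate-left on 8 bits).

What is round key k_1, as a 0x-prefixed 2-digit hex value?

K = 0x28
k_0 = rotl(K, (1*0+4) mod 8) = rotl(K, 4) = 0x82
k_1 = rotl(K, (1*1+4) mod 8) = rotl(K, 5) = 0x05

0x05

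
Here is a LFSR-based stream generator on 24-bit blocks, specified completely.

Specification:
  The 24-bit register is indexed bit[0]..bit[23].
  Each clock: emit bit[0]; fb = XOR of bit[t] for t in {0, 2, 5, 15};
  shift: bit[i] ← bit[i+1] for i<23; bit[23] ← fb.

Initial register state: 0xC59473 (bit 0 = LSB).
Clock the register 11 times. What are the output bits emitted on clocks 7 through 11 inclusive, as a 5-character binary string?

10001

reg_0 = 0xC59473
clock 1: out=1, reg = 0xE2CA39
clock 2: out=1, reg = 0xF1651C
clock 3: out=0, reg = 0xF8B28E
clock 4: out=0, reg = 0x7C5947
clock 5: out=1, reg = 0x3E2CA3
clock 6: out=1, reg = 0x1F1651
clock 7: out=1, reg = 0x8F8B28
clock 8: out=0, reg = 0x47C594
clock 9: out=0, reg = 0x23E2CA
clock 10: out=0, reg = 0x91F165
clock 11: out=1, reg = 0x48F8B2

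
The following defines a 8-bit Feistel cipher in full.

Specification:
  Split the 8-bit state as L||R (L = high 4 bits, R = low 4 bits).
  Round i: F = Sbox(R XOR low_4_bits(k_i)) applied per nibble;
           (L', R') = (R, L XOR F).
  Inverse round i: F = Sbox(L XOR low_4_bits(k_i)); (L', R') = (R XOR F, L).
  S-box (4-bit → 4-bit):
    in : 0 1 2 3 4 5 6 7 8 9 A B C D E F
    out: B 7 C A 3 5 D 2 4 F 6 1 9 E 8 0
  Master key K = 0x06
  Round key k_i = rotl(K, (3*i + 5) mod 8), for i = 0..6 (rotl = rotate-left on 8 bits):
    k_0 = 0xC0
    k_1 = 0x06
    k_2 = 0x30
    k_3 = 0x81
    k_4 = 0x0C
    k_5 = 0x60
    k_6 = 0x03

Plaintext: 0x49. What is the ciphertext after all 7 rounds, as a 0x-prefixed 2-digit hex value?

0xC9

s_0 = plaintext = 0x49
s_1 = Round(s_0, k_0) = 0x9B
s_2 = Round(s_1, k_1) = 0xB7
s_3 = Round(s_2, k_2) = 0x79
s_4 = Round(s_3, k_3) = 0x93
s_5 = Round(s_4, k_4) = 0x39
s_6 = Round(s_5, k_5) = 0x9C
s_7 = Round(s_6, k_6) = 0xC9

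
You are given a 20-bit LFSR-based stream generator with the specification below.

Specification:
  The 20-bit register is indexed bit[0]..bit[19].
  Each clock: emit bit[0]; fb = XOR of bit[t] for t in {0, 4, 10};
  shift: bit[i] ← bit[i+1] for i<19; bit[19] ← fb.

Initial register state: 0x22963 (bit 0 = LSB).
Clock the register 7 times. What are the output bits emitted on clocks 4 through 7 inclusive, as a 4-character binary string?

reg_0 = 0x22963
clock 1: out=1, reg = 0x914B1
clock 2: out=1, reg = 0xC8A58
clock 3: out=0, reg = 0xE452C
clock 4: out=0, reg = 0xF2296
clock 5: out=0, reg = 0xF914B
clock 6: out=1, reg = 0xFC8A5
clock 7: out=1, reg = 0xFE452

0011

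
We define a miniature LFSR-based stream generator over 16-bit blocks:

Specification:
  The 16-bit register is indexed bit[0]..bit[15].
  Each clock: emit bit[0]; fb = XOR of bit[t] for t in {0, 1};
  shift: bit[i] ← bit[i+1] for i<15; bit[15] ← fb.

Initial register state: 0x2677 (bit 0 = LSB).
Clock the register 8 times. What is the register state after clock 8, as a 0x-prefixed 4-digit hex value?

reg_0 = 0x2677
clock 1: out=1, reg = 0x133B
clock 2: out=1, reg = 0x099D
clock 3: out=1, reg = 0x84CE
clock 4: out=0, reg = 0xC267
clock 5: out=1, reg = 0x6133
clock 6: out=1, reg = 0x3099
clock 7: out=1, reg = 0x984C
clock 8: out=0, reg = 0x4C26

0x4C26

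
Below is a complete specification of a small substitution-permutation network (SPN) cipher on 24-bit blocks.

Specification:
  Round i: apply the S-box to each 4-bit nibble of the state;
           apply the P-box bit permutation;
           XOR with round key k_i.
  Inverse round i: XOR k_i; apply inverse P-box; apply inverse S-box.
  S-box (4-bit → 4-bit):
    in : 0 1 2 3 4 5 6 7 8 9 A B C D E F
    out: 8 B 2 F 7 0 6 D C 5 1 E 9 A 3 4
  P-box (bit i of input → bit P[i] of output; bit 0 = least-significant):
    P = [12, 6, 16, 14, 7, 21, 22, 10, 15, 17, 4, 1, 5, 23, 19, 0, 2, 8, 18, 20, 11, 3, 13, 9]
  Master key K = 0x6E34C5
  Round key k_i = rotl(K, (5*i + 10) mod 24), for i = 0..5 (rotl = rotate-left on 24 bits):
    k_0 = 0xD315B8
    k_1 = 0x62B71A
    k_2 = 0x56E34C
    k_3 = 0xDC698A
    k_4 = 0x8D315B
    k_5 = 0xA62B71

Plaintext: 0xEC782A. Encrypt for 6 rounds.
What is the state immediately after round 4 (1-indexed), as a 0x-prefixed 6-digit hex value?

0x5B5869

s_0 = plaintext = 0xEC782A
s_1 = Round(s_0, k_0) = 0xEB0D87
s_2 = Round(s_1, k_1) = 0x35EA11
s_3 = Round(s_2, k_2) = 0xF61DA4
s_4 = Round(s_3, k_3) = 0x5B5869
s_5 = Round(s_4, k_4) = 0xF82049
s_6 = Round(s_5, k_5) = 0x531BF3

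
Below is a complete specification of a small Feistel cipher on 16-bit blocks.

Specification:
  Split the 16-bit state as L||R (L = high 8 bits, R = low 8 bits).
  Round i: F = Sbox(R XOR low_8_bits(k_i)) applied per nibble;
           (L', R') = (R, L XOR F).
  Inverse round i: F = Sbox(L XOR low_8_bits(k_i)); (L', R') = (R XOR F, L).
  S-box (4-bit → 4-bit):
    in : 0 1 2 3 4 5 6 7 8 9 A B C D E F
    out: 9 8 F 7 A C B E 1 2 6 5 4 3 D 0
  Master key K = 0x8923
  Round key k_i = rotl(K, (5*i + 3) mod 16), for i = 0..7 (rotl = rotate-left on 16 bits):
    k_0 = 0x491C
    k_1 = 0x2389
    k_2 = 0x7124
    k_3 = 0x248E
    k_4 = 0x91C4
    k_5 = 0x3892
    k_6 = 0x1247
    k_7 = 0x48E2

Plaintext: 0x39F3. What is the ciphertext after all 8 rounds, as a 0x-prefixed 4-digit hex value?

0x89E7

s_0 = plaintext = 0x39F3
s_1 = Round(s_0, k_0) = 0xF3E9
s_2 = Round(s_1, k_1) = 0xE94A
s_3 = Round(s_2, k_2) = 0x4A54
s_4 = Round(s_3, k_3) = 0x547C
s_5 = Round(s_4, k_4) = 0x7C05
s_6 = Round(s_5, k_5) = 0x0552
s_7 = Round(s_6, k_6) = 0x5289
s_8 = Round(s_7, k_7) = 0x89E7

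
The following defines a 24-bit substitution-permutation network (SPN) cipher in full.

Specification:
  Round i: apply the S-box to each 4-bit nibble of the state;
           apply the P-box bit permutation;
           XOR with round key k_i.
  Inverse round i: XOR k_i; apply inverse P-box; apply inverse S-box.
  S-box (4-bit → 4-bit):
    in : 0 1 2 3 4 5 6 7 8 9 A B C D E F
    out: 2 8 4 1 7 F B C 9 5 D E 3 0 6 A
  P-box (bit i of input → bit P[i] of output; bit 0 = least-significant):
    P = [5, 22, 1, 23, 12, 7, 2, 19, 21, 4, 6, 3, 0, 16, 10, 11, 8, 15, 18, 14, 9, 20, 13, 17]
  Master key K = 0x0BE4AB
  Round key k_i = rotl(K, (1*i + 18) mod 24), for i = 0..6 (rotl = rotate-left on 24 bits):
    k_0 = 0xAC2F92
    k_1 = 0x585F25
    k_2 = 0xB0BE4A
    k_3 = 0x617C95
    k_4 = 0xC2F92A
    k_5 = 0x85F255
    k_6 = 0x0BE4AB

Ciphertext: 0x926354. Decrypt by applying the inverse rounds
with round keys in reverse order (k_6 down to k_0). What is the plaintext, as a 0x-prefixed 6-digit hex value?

0xC5F08A

s_0 = ciphertext = 0x926354
s_1 = InvRound(s_0, k_6) = 0xCC4BBA
s_2 = InvRound(s_1, k_5) = 0x2C6754
s_3 = InvRound(s_2, k_4) = 0x8E75A5
s_4 = InvRound(s_3, k_3) = 0x19FC16
s_5 = InvRound(s_4, k_2) = 0x310571
s_6 = InvRound(s_5, k_1) = 0x31F4A0
s_7 = InvRound(s_6, k_0) = 0xC5F08A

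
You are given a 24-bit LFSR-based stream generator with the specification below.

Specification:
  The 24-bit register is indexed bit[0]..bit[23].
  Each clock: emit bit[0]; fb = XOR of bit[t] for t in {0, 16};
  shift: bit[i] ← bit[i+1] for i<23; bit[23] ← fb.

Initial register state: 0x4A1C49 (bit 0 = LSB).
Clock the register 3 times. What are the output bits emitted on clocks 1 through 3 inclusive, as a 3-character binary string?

100

reg_0 = 0x4A1C49
clock 1: out=1, reg = 0xA50E24
clock 2: out=0, reg = 0xD28712
clock 3: out=0, reg = 0x694389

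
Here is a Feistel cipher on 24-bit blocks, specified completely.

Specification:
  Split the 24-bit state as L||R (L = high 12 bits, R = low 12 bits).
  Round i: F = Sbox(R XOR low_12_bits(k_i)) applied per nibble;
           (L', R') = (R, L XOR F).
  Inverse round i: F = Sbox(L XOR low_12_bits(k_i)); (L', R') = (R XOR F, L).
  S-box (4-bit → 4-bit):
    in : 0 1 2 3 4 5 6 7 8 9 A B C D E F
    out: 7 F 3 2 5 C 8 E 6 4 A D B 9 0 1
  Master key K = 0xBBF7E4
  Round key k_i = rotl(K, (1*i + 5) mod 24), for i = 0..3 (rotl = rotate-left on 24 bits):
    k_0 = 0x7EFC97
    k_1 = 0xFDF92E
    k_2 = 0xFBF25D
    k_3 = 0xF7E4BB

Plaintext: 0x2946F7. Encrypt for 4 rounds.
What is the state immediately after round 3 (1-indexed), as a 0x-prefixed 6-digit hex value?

0x9DE571

s_0 = plaintext = 0x2946F7
s_1 = Round(s_0, k_0) = 0x6F7813
s_2 = Round(s_1, k_1) = 0x8139DE
s_3 = Round(s_2, k_2) = 0x9DE571
s_4 = Round(s_3, k_3) = 0x571664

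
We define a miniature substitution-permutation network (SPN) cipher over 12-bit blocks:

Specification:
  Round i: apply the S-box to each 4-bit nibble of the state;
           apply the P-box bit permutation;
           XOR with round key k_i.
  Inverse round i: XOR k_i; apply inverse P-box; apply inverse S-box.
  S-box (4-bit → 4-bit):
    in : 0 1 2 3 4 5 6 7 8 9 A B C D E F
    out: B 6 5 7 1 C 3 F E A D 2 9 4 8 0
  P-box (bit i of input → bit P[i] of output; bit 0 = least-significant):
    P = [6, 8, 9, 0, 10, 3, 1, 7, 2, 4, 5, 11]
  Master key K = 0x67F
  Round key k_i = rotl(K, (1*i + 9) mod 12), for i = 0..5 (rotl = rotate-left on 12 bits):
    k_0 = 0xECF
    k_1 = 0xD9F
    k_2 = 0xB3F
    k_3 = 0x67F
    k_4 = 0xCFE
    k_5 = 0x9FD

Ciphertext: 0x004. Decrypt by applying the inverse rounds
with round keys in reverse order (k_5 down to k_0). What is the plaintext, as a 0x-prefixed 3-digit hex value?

s_0 = ciphertext = 0x004
s_1 = InvRound(s_0, k_5) = 0x890
s_2 = InvRound(s_1, k_4) = 0x234
s_3 = InvRound(s_2, k_3) = 0xF3C
s_4 = InvRound(s_3, k_2) = 0xF2E
s_5 = InvRound(s_4, k_1) = 0x1E5
s_6 = InvRound(s_5, k_0) = 0x531

0x531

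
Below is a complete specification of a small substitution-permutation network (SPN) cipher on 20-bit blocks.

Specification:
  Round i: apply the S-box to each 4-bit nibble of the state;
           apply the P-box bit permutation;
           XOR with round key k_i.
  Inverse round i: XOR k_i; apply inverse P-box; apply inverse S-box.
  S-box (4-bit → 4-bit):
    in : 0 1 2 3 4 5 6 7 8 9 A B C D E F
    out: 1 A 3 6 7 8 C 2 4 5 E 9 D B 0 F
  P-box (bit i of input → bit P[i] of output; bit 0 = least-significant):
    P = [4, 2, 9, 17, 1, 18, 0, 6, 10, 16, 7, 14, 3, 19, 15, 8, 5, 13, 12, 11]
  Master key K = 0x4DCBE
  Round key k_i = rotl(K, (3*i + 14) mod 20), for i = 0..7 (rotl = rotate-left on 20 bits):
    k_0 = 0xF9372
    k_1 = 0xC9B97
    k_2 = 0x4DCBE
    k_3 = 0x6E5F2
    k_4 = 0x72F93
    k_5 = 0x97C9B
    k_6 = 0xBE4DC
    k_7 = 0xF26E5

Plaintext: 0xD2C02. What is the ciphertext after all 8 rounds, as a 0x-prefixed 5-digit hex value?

s_0 = plaintext = 0xD2C02
s_1 = Round(s_0, k_0) = 0x7FFCC
s_2 = Round(s_1, k_1) = 0x77C4C
s_3 = Round(s_2, k_2) = 0xABA2D
s_4 = Round(s_3, k_3) = 0x19C6C
s_5 = Round(s_4, k_4) = 0x5C14A
s_6 = Round(s_5, k_5) = 0xEB794
s_7 = Round(s_6, k_6) = 0xAE7C3
s_8 = Round(s_7, k_7) = 0xE1CA2

0xE1CA2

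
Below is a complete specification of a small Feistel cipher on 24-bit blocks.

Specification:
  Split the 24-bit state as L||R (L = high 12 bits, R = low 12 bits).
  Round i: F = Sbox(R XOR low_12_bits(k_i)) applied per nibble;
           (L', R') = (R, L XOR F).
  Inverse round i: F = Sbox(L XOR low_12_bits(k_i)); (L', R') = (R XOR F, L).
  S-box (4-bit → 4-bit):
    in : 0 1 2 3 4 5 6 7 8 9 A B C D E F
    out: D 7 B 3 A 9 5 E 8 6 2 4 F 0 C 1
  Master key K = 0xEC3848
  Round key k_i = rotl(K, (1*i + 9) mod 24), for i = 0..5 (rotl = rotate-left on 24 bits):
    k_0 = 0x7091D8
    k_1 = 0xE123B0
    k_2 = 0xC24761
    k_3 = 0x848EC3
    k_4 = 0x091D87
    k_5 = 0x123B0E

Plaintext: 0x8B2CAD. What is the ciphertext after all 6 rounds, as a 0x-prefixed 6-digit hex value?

0xD20378

s_0 = plaintext = 0x8B2CAD
s_1 = Round(s_0, k_0) = 0xCAD85B
s_2 = Round(s_1, k_1) = 0x85B869
s_3 = Round(s_2, k_2) = 0x869983
s_4 = Round(s_3, k_3) = 0x9836C4
s_5 = Round(s_4, k_4) = 0x6C4D20
s_6 = Round(s_5, k_5) = 0xD20378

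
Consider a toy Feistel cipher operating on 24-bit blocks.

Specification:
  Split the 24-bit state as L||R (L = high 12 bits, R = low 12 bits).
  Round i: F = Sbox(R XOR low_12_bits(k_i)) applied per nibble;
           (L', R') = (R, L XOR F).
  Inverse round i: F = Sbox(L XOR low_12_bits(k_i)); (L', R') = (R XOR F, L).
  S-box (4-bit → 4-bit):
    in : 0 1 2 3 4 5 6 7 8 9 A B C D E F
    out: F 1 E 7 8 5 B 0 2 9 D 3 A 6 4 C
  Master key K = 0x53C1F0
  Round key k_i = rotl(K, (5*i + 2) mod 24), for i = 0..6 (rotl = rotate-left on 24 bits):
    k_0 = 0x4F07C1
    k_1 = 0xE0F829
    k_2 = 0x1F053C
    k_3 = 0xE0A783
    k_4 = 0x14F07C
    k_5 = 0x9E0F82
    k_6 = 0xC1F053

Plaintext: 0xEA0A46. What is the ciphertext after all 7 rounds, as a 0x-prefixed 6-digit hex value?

0xF3C6C8

s_0 = plaintext = 0xEA0A46
s_1 = Round(s_0, k_0) = 0xA46880
s_2 = Round(s_1, k_1) = 0x88059F
s_3 = Round(s_2, k_2) = 0x59F757
s_4 = Round(s_3, k_3) = 0x757AF7
s_5 = Round(s_4, k_4) = 0xAF7A74
s_6 = Round(s_5, k_5) = 0xA74F3C
s_7 = Round(s_6, k_6) = 0xF3C6C8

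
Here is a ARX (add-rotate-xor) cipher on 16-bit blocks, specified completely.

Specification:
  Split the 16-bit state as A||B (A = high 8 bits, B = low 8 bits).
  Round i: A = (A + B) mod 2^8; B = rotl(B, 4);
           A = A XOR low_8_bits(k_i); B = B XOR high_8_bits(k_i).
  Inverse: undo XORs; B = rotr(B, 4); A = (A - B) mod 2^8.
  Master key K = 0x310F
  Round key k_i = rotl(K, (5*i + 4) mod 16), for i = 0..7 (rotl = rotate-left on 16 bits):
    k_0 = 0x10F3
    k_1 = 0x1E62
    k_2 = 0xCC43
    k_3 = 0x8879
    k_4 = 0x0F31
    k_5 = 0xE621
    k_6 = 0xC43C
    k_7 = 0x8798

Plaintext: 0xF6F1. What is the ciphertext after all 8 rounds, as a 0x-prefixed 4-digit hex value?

0x6377

s_0 = plaintext = 0xF6F1
s_1 = Round(s_0, k_0) = 0x140F
s_2 = Round(s_1, k_1) = 0x41EE
s_3 = Round(s_2, k_2) = 0x6C22
s_4 = Round(s_3, k_3) = 0xF7AA
s_5 = Round(s_4, k_4) = 0x90A5
s_6 = Round(s_5, k_5) = 0x14BC
s_7 = Round(s_6, k_6) = 0xEC0F
s_8 = Round(s_7, k_7) = 0x6377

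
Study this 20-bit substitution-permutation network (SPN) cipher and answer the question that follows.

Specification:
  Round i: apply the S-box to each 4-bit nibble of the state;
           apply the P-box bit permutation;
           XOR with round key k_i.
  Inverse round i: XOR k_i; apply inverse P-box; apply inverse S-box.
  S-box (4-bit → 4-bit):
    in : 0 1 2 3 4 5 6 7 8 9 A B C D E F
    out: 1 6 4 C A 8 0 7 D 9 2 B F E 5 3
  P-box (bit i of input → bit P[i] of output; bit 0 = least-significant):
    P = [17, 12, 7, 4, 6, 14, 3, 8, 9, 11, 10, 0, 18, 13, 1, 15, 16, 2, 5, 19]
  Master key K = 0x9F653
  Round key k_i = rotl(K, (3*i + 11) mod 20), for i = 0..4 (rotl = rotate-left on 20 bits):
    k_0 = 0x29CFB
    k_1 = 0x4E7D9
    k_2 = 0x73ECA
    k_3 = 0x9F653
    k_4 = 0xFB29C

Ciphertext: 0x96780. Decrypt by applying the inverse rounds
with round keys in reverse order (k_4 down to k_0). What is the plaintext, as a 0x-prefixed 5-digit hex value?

0xB136A

s_0 = ciphertext = 0x96780
s_1 = InvRound(s_0, k_4) = 0xA92DB
s_2 = InvRound(s_1, k_3) = 0x0A21E
s_3 = InvRound(s_2, k_2) = 0xF910C
s_4 = InvRound(s_3, k_1) = 0xBA8FC
s_5 = InvRound(s_4, k_0) = 0xB136A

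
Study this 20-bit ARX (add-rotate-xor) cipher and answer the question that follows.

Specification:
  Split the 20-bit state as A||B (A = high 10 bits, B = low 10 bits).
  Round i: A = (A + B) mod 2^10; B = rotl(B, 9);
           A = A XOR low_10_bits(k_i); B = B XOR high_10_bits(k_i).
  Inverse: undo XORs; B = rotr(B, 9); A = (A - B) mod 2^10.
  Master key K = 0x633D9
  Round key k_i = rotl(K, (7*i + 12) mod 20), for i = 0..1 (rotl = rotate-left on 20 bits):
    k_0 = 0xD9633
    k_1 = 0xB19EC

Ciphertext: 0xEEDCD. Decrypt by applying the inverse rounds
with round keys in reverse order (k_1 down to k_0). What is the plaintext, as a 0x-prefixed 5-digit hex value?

0xE3EE4

s_0 = ciphertext = 0xEEDCD
s_1 = InvRound(s_0, k_1) = 0x10217
s_2 = InvRound(s_1, k_0) = 0xE3EE4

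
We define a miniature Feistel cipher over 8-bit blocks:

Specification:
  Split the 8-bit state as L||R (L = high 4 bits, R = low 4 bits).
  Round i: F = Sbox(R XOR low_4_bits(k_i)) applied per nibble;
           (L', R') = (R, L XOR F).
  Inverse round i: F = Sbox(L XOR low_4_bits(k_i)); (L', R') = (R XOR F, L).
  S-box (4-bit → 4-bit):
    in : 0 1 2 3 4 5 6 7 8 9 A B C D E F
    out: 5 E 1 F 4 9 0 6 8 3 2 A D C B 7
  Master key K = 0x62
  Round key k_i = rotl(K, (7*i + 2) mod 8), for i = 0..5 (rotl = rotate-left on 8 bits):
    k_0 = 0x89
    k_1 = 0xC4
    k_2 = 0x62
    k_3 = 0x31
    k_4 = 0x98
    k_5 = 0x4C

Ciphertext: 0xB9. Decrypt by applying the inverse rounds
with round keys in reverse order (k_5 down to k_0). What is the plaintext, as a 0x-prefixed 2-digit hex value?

0x8F

s_0 = ciphertext = 0xB9
s_1 = InvRound(s_0, k_5) = 0xFB
s_2 = InvRound(s_1, k_4) = 0xDF
s_3 = InvRound(s_2, k_3) = 0x2D
s_4 = InvRound(s_3, k_2) = 0x82
s_5 = InvRound(s_4, k_1) = 0xF8
s_6 = InvRound(s_5, k_0) = 0x8F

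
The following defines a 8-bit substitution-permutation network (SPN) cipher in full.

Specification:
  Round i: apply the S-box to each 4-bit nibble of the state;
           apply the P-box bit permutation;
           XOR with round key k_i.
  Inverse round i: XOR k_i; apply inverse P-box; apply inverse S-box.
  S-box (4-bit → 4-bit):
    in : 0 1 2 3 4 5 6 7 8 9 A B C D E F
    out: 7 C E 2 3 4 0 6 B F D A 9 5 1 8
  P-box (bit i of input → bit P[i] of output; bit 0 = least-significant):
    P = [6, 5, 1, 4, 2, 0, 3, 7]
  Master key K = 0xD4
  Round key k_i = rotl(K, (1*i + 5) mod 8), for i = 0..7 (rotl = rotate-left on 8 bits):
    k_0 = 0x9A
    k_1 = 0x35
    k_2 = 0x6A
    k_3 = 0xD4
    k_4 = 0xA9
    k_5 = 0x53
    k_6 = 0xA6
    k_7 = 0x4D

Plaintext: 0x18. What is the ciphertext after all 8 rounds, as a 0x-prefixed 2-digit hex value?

0x9B

s_0 = plaintext = 0x18
s_1 = Round(s_0, k_0) = 0x62
s_2 = Round(s_1, k_1) = 0x07
s_3 = Round(s_2, k_2) = 0x45
s_4 = Round(s_3, k_3) = 0xD3
s_5 = Round(s_4, k_4) = 0x85
s_6 = Round(s_5, k_5) = 0xD4
s_7 = Round(s_6, k_6) = 0xCA
s_8 = Round(s_7, k_7) = 0x9B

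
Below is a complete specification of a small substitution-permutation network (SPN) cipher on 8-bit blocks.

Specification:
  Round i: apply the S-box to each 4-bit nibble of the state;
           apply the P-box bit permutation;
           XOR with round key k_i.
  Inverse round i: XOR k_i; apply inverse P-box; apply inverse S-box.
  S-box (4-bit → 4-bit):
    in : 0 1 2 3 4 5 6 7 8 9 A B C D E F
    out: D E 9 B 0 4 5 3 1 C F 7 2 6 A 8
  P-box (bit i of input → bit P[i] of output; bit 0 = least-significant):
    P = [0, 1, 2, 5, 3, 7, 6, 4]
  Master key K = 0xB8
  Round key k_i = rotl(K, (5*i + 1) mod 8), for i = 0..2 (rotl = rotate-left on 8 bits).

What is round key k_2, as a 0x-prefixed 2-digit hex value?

K = 0xB8
k_0 = rotl(K, (5*0+1) mod 8) = rotl(K, 1) = 0x71
k_1 = rotl(K, (5*1+1) mod 8) = rotl(K, 6) = 0x2E
k_2 = rotl(K, (5*2+1) mod 8) = rotl(K, 3) = 0xC5

0xC5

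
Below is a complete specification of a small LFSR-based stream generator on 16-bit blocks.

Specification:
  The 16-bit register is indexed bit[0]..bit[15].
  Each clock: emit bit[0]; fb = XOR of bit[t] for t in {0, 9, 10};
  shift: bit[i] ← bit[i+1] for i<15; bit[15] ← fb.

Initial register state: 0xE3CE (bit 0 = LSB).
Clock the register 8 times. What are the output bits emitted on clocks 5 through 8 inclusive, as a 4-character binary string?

reg_0 = 0xE3CE
clock 1: out=0, reg = 0xF1E7
clock 2: out=1, reg = 0xF8F3
clock 3: out=1, reg = 0xFC79
clock 4: out=1, reg = 0x7E3C
clock 5: out=0, reg = 0x3F1E
clock 6: out=0, reg = 0x1F8F
clock 7: out=1, reg = 0x8FC7
clock 8: out=1, reg = 0xC7E3

0011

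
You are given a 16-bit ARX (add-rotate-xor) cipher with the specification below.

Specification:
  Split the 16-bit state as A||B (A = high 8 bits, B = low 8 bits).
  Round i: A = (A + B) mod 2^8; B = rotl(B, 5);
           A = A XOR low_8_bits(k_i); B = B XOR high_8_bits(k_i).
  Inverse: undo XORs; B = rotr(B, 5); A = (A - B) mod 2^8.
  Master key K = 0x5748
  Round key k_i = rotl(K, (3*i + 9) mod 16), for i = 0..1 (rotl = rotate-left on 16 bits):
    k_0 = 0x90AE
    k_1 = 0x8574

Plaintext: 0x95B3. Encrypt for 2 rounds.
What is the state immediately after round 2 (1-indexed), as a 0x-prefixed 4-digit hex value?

0xB859

s_0 = plaintext = 0x95B3
s_1 = Round(s_0, k_0) = 0xE6E6
s_2 = Round(s_1, k_1) = 0xB859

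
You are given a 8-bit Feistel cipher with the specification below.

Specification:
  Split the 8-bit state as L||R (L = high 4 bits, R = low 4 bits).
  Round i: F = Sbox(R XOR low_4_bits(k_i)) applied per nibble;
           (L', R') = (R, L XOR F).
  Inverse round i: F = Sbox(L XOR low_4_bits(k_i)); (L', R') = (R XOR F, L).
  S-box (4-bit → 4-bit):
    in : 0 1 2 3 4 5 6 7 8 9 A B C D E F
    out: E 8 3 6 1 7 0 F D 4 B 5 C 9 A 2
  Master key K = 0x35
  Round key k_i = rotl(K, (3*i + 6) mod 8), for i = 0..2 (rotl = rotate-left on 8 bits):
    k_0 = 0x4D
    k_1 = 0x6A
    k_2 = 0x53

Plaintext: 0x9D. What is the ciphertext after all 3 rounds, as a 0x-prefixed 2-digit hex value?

s_0 = plaintext = 0x9D
s_1 = Round(s_0, k_0) = 0xD7
s_2 = Round(s_1, k_1) = 0x74
s_3 = Round(s_2, k_2) = 0x48

0x48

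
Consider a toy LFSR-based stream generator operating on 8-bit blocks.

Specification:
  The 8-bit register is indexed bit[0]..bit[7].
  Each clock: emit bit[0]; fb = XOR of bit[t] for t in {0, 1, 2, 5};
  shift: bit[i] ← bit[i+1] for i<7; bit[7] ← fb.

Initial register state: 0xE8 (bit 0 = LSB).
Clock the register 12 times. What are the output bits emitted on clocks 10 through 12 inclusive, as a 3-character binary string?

reg_0 = 0xE8
clock 1: out=0, reg = 0xF4
clock 2: out=0, reg = 0x7A
clock 3: out=0, reg = 0x3D
clock 4: out=1, reg = 0x9E
clock 5: out=0, reg = 0x4F
clock 6: out=1, reg = 0xA7
clock 7: out=1, reg = 0x53
clock 8: out=1, reg = 0x29
clock 9: out=1, reg = 0x14
clock 10: out=0, reg = 0x8A
clock 11: out=0, reg = 0xC5
clock 12: out=1, reg = 0x62

001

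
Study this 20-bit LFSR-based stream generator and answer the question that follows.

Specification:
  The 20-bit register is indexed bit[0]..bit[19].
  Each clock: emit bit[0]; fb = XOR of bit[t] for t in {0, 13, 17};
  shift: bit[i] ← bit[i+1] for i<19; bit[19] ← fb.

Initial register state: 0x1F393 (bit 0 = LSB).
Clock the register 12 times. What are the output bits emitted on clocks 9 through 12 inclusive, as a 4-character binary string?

reg_0 = 0x1F393
clock 1: out=1, reg = 0x0F9C9
clock 2: out=1, reg = 0x07CE4
clock 3: out=0, reg = 0x83E72
clock 4: out=0, reg = 0xC1F39
clock 5: out=1, reg = 0xE0F9C
clock 6: out=0, reg = 0xF07CE
clock 7: out=0, reg = 0xF83E7
clock 8: out=1, reg = 0x7C1F3
clock 9: out=1, reg = 0x3E0F9
clock 10: out=1, reg = 0x9F07C
clock 11: out=0, reg = 0xCF83E
clock 12: out=0, reg = 0xE7C1F

1100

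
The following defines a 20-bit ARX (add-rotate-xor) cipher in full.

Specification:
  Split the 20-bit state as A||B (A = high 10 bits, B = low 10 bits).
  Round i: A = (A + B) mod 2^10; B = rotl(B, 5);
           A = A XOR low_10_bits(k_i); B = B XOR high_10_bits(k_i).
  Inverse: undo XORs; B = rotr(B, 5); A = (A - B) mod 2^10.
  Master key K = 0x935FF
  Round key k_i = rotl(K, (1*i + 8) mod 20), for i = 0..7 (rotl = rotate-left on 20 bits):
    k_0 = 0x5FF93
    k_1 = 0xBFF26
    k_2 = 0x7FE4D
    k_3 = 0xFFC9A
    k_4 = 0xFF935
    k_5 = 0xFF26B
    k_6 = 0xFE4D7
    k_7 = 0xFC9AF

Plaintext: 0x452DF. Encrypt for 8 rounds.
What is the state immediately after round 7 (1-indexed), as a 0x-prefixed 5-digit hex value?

0x3B0E6

s_0 = plaintext = 0x452DF
s_1 = Round(s_0, k_0) = 0x18289
s_2 = Round(s_1, k_1) = 0x73FCB
s_3 = Round(s_2, k_2) = 0xF5C81
s_4 = Round(s_3, k_3) = 0x30BDB
s_5 = Round(s_4, k_4) = 0x6A080
s_6 = Round(s_5, k_5) = 0x10FF8
s_7 = Round(s_6, k_6) = 0x3B0E6
s_8 = Round(s_7, k_7) = 0x1F735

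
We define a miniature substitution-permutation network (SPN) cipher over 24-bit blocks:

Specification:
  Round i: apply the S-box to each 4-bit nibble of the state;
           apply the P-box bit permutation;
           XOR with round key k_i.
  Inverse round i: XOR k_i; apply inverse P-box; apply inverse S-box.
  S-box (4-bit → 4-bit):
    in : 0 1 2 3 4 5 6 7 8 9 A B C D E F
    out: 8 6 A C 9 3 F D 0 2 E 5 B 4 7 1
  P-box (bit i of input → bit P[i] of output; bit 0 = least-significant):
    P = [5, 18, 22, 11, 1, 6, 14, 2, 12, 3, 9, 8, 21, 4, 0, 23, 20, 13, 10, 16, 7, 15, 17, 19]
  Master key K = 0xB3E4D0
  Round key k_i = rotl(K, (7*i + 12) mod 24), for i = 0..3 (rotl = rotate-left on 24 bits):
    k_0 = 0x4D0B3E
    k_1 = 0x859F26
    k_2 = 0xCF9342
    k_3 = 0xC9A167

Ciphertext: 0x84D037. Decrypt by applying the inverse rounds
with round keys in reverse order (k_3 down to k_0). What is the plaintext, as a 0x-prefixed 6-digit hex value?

s_0 = ciphertext = 0x84D037
s_1 = InvRound(s_0, k_3) = 0x029411
s_2 = InvRound(s_1, k_2) = 0x03A351
s_3 = InvRound(s_2, k_1) = 0xD1AFCC
s_4 = InvRound(s_3, k_0) = 0xCE2855

0xCE2855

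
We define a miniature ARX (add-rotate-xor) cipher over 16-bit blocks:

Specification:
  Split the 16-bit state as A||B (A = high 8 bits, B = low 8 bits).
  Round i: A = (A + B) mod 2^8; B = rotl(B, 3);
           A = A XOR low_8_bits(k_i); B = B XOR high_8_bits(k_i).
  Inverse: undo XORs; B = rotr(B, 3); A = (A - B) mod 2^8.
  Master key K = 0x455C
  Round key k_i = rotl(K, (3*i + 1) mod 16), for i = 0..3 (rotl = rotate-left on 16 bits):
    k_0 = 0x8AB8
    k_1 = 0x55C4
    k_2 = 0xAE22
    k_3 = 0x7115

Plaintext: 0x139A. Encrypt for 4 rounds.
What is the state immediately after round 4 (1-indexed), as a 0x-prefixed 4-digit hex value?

0x1AED

s_0 = plaintext = 0x139A
s_1 = Round(s_0, k_0) = 0x155E
s_2 = Round(s_1, k_1) = 0xB7A7
s_3 = Round(s_2, k_2) = 0x7C93
s_4 = Round(s_3, k_3) = 0x1AED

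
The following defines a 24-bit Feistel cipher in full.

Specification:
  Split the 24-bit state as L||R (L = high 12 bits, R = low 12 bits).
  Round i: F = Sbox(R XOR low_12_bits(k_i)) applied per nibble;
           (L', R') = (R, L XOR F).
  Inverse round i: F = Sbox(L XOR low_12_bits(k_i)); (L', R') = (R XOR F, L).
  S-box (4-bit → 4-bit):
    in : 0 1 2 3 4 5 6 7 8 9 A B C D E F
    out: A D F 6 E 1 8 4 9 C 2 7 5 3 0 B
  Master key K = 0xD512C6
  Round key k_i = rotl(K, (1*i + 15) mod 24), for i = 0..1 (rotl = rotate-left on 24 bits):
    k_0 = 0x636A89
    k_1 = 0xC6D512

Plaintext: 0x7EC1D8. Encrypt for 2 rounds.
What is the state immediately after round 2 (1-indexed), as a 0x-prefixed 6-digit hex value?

s_0 = plaintext = 0x7EC1D8
s_1 = Round(s_0, k_0) = 0x1D80F1
s_2 = Round(s_1, k_1) = 0x0F10DE

0x0F10DE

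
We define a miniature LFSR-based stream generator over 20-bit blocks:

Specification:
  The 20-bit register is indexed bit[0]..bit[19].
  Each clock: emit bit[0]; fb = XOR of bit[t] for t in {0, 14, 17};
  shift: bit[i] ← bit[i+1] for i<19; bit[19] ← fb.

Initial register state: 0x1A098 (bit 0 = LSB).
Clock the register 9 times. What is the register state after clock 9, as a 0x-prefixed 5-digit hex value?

reg_0 = 0x1A098
clock 1: out=0, reg = 0x0D04C
clock 2: out=0, reg = 0x86826
clock 3: out=0, reg = 0xC3413
clock 4: out=1, reg = 0xE1A09
clock 5: out=1, reg = 0x70D04
clock 6: out=0, reg = 0xB8682
clock 7: out=0, reg = 0xDC341
clock 8: out=1, reg = 0x6E1A0
clock 9: out=0, reg = 0x370D0

0x370D0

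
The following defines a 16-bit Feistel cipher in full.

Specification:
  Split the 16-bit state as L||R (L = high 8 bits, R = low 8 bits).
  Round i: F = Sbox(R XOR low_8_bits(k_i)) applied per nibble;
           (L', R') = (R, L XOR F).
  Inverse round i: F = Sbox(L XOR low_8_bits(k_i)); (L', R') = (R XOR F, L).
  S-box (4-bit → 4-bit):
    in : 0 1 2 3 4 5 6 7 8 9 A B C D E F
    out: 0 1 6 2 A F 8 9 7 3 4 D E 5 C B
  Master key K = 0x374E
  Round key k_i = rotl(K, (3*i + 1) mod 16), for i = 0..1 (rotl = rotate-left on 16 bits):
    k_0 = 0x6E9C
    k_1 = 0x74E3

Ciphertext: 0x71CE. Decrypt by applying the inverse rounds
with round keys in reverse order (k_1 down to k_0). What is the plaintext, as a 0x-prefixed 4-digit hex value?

0xFBF8

s_0 = ciphertext = 0x71CE
s_1 = InvRound(s_0, k_1) = 0xF871
s_2 = InvRound(s_1, k_0) = 0xFBF8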